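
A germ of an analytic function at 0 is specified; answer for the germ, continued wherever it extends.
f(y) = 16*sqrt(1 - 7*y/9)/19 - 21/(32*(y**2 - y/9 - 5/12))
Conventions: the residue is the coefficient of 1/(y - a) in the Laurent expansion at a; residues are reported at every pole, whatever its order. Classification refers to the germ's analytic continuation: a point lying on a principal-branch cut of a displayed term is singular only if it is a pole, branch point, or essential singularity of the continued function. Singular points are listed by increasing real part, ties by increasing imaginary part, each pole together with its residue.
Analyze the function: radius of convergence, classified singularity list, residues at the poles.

Radius of convergence at 0: -1/18 + (1/9)*sqrt(34).
At 1/18 - (1/9)*sqrt(34): a pole of order 1; residue (189/2176)*sqrt(34).
At 1/18 + (1/9)*sqrt(34): a pole of order 1; residue -(189/2176)*sqrt(34).
At 9/7: an algebraic (square-root) branch point.

Denominator factor (y**2 - y/9 - 5/12): discriminant 136/81, real irrational roots 1/18 + (1/9)*sqrt(34) and 1/18 - (1/9)*sqrt(34); poles of order 1, moduli 1/18 + (1/9)*sqrt(34) and -1/18 + (1/9)*sqrt(34).
Branch term (16/19)*sqrt(1 - y/(9/7)): its argument vanishes at y = 9/7, a square-root branch point, modulus 9/7.
The radius of convergence is the smallest modulus among the singular points: -1/18 + (1/9)*sqrt(34).
The branch term is analytic at 1/18 - (1/9)*sqrt(34) and contributes nothing to the residue; only the rational part matters.
The factor y**2 - y/9 - 5/12 splits as (y - a)(y - a') with a = 1/18 - (1/9)*sqrt(34), a' = 1/18 + (1/9)*sqrt(34). At the order-1 pole a set g(y) = (y - a)*(rational part) = [-21/32] / (y - a').
Simple pole: residue = g(a) at a = 1/18 - (1/9)*sqrt(34), which is (189/2176)*sqrt(34).
The branch term is analytic at 1/18 + (1/9)*sqrt(34) and contributes nothing to the residue; only the rational part matters.
The factor y**2 - y/9 - 5/12 splits as (y - a)(y - a') with a = 1/18 + (1/9)*sqrt(34), a' = 1/18 - (1/9)*sqrt(34). At the order-1 pole a set g(y) = (y - a)*(rational part) = [-21/32] / (y - a').
Simple pole: residue = g(a) at a = 1/18 + (1/9)*sqrt(34), which is -(189/2176)*sqrt(34).
List the singular points by increasing real part (a conjugate pair: the negative imaginary part first).


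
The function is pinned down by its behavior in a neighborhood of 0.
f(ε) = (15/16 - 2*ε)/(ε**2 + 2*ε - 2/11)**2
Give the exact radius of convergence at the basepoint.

The radius of convergence is -1 + (1/11)*sqrt(143).

Denominator factor (ε**2 + 2*ε - 2/11)^2: discriminant 52/11, real irrational roots -1 + (1/11)*sqrt(143) and -1 - (1/11)*sqrt(143); poles of order 2, moduli -1 + (1/11)*sqrt(143) and 1 + (1/11)*sqrt(143).
The radius of convergence is the smallest modulus among the singular points: -1 + (1/11)*sqrt(143).


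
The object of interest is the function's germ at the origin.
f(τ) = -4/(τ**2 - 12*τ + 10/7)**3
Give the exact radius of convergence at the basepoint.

The radius of convergence is 6 - (11/7)*sqrt(14).

Denominator factor (τ**2 - 12*τ + 10/7)^3: discriminant 968/7, real irrational roots 6 + (11/7)*sqrt(14) and 6 - (11/7)*sqrt(14); poles of order 3, moduli 6 + (11/7)*sqrt(14) and 6 - (11/7)*sqrt(14).
The radius of convergence is the smallest modulus among the singular points: 6 - (11/7)*sqrt(14).


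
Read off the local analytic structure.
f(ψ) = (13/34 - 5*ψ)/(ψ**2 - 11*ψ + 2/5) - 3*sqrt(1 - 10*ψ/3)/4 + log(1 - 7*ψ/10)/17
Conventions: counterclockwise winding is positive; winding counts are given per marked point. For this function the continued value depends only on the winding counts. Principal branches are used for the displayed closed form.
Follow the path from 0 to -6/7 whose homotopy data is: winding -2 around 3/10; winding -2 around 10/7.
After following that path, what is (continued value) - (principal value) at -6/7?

Continued minus principal equals -(4/17)*pi*i.

The rational part is single-valued and drops out of the difference; each branch term changes only by its own monodromy.
(-3/4)*sqrt(1 - ψ/(3/10)): winding -2 is even, the square root returns to the same sheet, contribution 0.
(1/17)*log(1 - ψ/(10/7)): each positive loop around 10/7 adds 2*pi*i to the log, so winding -2 contributes (1/17)*(-2)*2*pi*i = -(4/17)*pi*i.
Summing the contributions at ψ = -6/7 gives -(4/17)*pi*i.


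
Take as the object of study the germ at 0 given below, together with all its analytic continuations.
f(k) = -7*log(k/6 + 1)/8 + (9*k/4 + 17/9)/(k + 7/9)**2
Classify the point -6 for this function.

The point is a logarithmic branch point.

The term (-7/8)*log(1 - k/(-6)) has argument 1 - -6/(-6) = 0 at -6: a logarithmic (infinitely-sheeted) branch point; the remaining terms are analytic or single-valued there.


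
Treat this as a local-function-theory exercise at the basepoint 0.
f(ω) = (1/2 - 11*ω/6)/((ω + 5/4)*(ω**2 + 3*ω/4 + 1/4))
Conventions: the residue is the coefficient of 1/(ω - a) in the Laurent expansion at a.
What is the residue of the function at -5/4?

The residue is 67/21.

At the order-1 pole -5/4 set g(ω) = (ω - (-5/4))*f(ω) = (1/2 - 11*ω/6)/(ω**2 + 3*ω/4 + 1/4).
Simple pole: residue = g(a) at a = -5/4, which is 67/21.


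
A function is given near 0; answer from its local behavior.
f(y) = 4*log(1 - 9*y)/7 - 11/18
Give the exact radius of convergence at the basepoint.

The radius of convergence is 1/9.

Branch term (4/7)*log(1 - y/(1/9)): its argument vanishes at y = 1/9, a logarithmic branch point, modulus 1/9.
The radius of convergence is the smallest modulus among the singular points: 1/9.


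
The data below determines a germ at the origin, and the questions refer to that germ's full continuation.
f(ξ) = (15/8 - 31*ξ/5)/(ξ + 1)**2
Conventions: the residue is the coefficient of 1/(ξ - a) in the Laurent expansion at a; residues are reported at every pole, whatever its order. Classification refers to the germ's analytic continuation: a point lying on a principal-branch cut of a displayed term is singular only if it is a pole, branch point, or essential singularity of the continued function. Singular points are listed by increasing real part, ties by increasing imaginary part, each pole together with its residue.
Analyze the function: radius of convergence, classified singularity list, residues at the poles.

Denominator factor (ξ + 1)^2: pole of order 2 at -1, modulus 1.
The radius of convergence is the smallest modulus among the singular points: 1.
At the order-2 pole -1 set g(ξ) = (ξ - (-1))^2*f(ξ) = 15/8 - 31*ξ/5.
Order-2 pole: residue = g'(a); g'(-1) = -31/5, so the residue is -31/5.

Radius of convergence at 0: 1.
At -1: a pole of order 2; residue -31/5.


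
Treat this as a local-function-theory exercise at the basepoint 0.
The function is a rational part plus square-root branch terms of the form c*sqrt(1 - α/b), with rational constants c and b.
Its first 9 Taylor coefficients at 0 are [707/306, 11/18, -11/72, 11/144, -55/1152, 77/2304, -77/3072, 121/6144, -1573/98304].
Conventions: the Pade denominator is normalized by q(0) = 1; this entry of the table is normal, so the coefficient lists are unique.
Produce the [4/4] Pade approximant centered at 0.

The Pade approximant has numerator coefficients [707/306, 633/136, 1677/544, 2425/3264, 411/8704]; denominator coefficients [1, 7/4, 15/16, 5/32, 1/256].

Taylor coefficients needed (read off): a_0 = 707/306, a_1 = 11/18, a_2 = -11/72, a_3 = 11/144, a_4 = -55/1152, a_5 = 77/2304, a_6 = -77/3072, a_7 = 121/6144, a_8 = -1573/98304.
Write the denominator as Q(α) = 1 + q1*α + q2*α^2 + q3*α^3 + q4*α^4. Requiring Q*f - P = O(α^9) with deg P <= 4 kills the coefficients of α^5..α^8 in Q*f:
  α^5: a_5 + q1*a_4 + q2*a_3 + q3*a_2 + q4*a_1 = 0, i.e. 77/2304 + (-55/1152)*q1 + (11/144)*q2 + (-11/72)*q3 + (11/18)*q4 = 0.
  α^6: a_6 + q1*a_5 + q2*a_4 + q3*a_3 + q4*a_2 = 0, i.e. -77/3072 + (77/2304)*q1 + (-55/1152)*q2 + (11/144)*q3 + (-11/72)*q4 = 0.
  α^7: a_7 + q1*a_6 + q2*a_5 + q3*a_4 + q4*a_3 = 0, i.e. 121/6144 + (-77/3072)*q1 + (77/2304)*q2 + (-55/1152)*q3 + (11/144)*q4 = 0.
  α^8: a_8 + q1*a_7 + q2*a_6 + q3*a_5 + q4*a_4 = 0, i.e. -1573/98304 + (121/6144)*q1 + (-77/3072)*q2 + (77/2304)*q3 + (-55/1152)*q4 = 0.
Solving this linear system: q1 = 7/4, q2 = 15/16, q3 = 5/32, q4 = 1/256.
The numerator is Q*f truncated at degree 4: P0 = a_0 = 707/306; P1 = a_1 + q1*a_0 = 633/136; P2 = a_2 + q1*a_1 + q2*a_0 = 1677/544; P3 = a_3 + q1*a_2 + q2*a_1 + q3*a_0 = 2425/3264; P4 = a_4 + q1*a_3 + q2*a_2 + q3*a_1 + q4*a_0 = 411/8704.


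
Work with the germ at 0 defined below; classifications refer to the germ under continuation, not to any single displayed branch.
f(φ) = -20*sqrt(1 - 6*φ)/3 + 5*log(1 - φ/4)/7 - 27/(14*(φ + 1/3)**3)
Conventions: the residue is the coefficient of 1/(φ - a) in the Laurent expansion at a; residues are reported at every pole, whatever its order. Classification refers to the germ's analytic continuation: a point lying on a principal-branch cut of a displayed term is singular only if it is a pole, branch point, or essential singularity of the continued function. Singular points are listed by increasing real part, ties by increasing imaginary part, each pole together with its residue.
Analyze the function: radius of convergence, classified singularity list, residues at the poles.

Radius of convergence at 0: 1/6.
At -1/3: a pole of order 3; residue 0.
At 1/6: an algebraic (square-root) branch point.
At 4: a logarithmic branch point.

Denominator factor (φ + 1/3)^3: pole of order 3 at -1/3, modulus 1/3.
Branch term (-20/3)*sqrt(1 - φ/(1/6)): its argument vanishes at φ = 1/6, a square-root branch point, modulus 1/6.
Branch term (5/7)*log(1 - φ/(4)): its argument vanishes at φ = 4, a logarithmic branch point, modulus 4.
The radius of convergence is the smallest modulus among the singular points: 1/6.
The branch terms are analytic at -1/3 and contribute nothing to the residue; only the rational part matters.
At the order-3 pole -1/3 set g(φ) = (φ - (-1/3))^3*(rational part) = -27/14.
Order-3 pole: residue = g''(a)/2; g''(-1/3) = 0, so the residue is 0.
List the singular points by increasing real part (a conjugate pair: the negative imaginary part first).


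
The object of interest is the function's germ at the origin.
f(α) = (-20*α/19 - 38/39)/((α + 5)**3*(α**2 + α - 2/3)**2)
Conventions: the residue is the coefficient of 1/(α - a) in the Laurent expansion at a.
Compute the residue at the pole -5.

The residue is 5102073/1397587256.

At the order-3 pole -5 set g(α) = (α - (-5))^3*f(α) = (-20*α/19 - 38/39)/(α**2 + α - 2/3)**2.
Order-3 pole: residue = g''(a)/2; g''(-5) = 5102073/698793628, so the residue is 5102073/1397587256.


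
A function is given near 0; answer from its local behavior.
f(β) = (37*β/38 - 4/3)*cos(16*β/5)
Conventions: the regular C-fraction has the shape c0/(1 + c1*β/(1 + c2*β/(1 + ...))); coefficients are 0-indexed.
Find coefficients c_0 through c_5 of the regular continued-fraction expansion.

The regular C-fraction coefficients are [-4/3, 111/152, -3265337/421800, 19456/2775, 1799680/3265337, 88901047/496331224].

Taylor coefficients (expand at 0): a_0 = -4/3, a_1 = 37/38, a_2 = 512/75, a_3 = -2368/475, a_4 = -32768/5625, a_5 = 151552/35625.
c0 = a_0 = -4/3. Peel one level at a time: if S = 1 + c*β/S' with S'(0) = 1, then c is the β-coefficient of S and S' = c*β/(S - 1).
S_1 = c0/f = 1 + (111/152)*β + (3265337/577600)*β^2 + ...; c1 = 111/152.
S_2 = c1*β/(S_1 - 1) = 1 + (-3265337/421800)*β + (417963136/7700625)*β^2 + ...; c2 = -3265337/421800.
S_3 = c2*β/(S_2 - 1) = 1 + (19456/2775)*β + (-189267968/48980055)*β^2 + ...; c3 = 19456/2775.
S_4 = c3*β/(S_3 - 1) = 1 + (1799680/3265337)*β + (-1052588396480/10662425723569)*β^2 + ...; c4 = 1799680/3265337.
S_5 = c4*β/(S_4 - 1) = 1 + (88901047/496331224)*β + ...; c5 = 88901047/496331224.


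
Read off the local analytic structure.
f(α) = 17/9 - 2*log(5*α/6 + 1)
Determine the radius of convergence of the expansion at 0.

Branch term (-2)*log(1 - α/(-6/5)): its argument vanishes at α = -6/5, a logarithmic branch point, modulus 6/5.
The radius of convergence is the smallest modulus among the singular points: 6/5.

The radius of convergence is 6/5.


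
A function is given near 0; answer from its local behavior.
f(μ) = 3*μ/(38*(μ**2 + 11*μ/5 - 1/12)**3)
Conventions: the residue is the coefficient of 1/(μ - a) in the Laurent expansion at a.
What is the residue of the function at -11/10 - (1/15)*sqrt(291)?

The factor μ**2 + 11*μ/5 - 1/12 splits as (μ - a)(μ - a') with a = -11/10 - (1/15)*sqrt(291), a' = -11/10 + (1/15)*sqrt(291). At the order-3 pole a set g(μ) = (μ - a)^3*f(μ) = [3*μ/38] / (μ - a')^3.
Order-3 pole: residue = g''(a)/2; g''(-11/10 - (1/15)*sqrt(291)) = (556875/554905184)*sqrt(291), so the residue is (556875/1109810368)*sqrt(291).

The residue is (556875/1109810368)*sqrt(291).


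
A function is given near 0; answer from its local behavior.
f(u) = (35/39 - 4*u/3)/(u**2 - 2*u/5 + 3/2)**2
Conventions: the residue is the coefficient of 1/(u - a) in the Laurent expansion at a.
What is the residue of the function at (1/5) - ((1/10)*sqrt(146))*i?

The residue is ((1025/138554)*sqrt(146))*i.

The factor u**2 - 2*u/5 + 3/2 splits as (u - a)(u - a') with a = (1/5) - ((1/10)*sqrt(146))*i, a' = (1/5) + ((1/10)*sqrt(146))*i. At the order-2 pole a set g(u) = (u - a)^2*f(u) = [35/39 - 4*u/3] / (u - a')^2.
Order-2 pole: residue = g'(a); g'((1/5) - ((1/10)*sqrt(146))*i) = ((1025/138554)*sqrt(146))*i, so the residue is ((1025/138554)*sqrt(146))*i.


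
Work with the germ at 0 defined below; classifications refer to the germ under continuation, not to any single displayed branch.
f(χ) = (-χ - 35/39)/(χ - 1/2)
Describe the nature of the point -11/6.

The point is a regular point.

Denominator factors: χ - 1/2 = -7/3 at χ = -11/6 — none vanishes.
So the germ continues analytically to -11/6.


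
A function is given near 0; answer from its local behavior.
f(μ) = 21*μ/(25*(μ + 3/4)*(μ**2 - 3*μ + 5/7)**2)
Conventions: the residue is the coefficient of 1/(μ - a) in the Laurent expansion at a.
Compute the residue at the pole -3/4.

The residue is -197568/3900625.

At the order-1 pole -3/4 set g(μ) = (μ - (-3/4))*f(μ) = 21*μ/(25*(μ**2 - 3*μ + 5/7)**2).
Simple pole: residue = g(a) at a = -3/4, which is -197568/3900625.


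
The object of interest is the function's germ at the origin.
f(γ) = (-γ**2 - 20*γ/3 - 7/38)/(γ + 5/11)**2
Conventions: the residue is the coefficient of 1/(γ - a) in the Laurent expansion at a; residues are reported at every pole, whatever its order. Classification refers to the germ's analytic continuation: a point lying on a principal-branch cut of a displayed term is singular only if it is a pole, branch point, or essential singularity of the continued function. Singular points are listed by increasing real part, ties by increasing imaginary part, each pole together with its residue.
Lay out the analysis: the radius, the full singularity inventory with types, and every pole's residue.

Radius of convergence at 0: 5/11.
At -5/11: a pole of order 2; residue -190/33.

Denominator factor (γ + 5/11)^2: pole of order 2 at -5/11, modulus 5/11.
The radius of convergence is the smallest modulus among the singular points: 5/11.
At the order-2 pole -5/11 set g(γ) = (γ - (-5/11))^2*f(γ) = -γ**2 - 20*γ/3 - 7/38.
Order-2 pole: residue = g'(a); g'(-5/11) = -190/33, so the residue is -190/33.


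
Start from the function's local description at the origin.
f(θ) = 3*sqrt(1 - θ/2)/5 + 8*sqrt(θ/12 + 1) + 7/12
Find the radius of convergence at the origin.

Branch term (3/5)*sqrt(1 - θ/(2)): its argument vanishes at θ = 2, a square-root branch point, modulus 2.
Branch term (8)*sqrt(1 - θ/(-12)): its argument vanishes at θ = -12, a square-root branch point, modulus 12.
The radius of convergence is the smallest modulus among the singular points: 2.

The radius of convergence is 2.


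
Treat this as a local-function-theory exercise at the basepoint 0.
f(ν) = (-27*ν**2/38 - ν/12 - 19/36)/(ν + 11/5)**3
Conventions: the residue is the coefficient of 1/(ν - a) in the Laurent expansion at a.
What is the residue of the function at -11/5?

The residue is -27/38.

At the order-3 pole -11/5 set g(ν) = (ν - (-11/5))^3*f(ν) = -27*ν**2/38 - ν/12 - 19/36.
Order-3 pole: residue = g''(a)/2; g''(-11/5) = -27/19, so the residue is -27/38.


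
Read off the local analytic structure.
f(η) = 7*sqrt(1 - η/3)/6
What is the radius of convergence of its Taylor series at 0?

Branch term (7/6)*sqrt(1 - η/(3)): its argument vanishes at η = 3, a square-root branch point, modulus 3.
The radius of convergence is the smallest modulus among the singular points: 3.

The radius of convergence is 3.


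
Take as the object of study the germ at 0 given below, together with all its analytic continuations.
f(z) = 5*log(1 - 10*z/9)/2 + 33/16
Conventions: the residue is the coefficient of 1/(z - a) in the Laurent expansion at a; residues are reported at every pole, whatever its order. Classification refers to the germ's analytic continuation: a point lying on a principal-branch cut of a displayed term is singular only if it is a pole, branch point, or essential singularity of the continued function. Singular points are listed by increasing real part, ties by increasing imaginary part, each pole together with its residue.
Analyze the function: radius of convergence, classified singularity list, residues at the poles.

Branch term (5/2)*log(1 - z/(9/10)): its argument vanishes at z = 9/10, a logarithmic branch point, modulus 9/10.
The radius of convergence is the smallest modulus among the singular points: 9/10.

Radius of convergence at 0: 9/10.
At 9/10: a logarithmic branch point.


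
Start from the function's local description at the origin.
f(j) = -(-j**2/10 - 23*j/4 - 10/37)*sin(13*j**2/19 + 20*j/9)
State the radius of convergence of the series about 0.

The factor -sin(13*j**2/19 + 20*j/9) is entire and contributes no finite singular point.
The polynomial part has no poles.
No finite singular points: the Taylor series at 0 converges everywhere.

The radius of convergence is infinite.


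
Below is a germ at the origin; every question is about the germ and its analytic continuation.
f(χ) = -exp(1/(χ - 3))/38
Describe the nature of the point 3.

The exponent 1/(χ - (3)) has a pole at 3, so exp(1/(χ - (3))) takes every nonzero value near it: an essential singularity (not a pole of any order).

The point is an essential singularity.


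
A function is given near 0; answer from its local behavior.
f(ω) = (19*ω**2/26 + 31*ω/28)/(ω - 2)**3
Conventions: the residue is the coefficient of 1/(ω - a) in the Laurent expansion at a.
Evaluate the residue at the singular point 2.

At the order-3 pole 2 set g(ω) = (ω - (2))^3*f(ω) = 19*ω**2/26 + 31*ω/28.
Order-3 pole: residue = g''(a)/2; g''(2) = 19/13, so the residue is 19/26.

The residue is 19/26.


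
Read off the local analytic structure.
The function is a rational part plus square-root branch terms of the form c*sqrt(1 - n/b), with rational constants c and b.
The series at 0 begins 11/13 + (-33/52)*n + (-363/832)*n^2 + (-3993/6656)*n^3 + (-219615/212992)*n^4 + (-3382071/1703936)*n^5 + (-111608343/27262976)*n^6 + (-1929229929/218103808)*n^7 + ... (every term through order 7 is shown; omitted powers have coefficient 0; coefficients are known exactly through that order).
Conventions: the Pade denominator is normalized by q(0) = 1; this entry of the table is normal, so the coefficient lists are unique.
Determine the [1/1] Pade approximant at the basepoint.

The Pade approximant has numerator coefficients [11/13, -253/208]; denominator coefficients [1, -11/16].

Taylor coefficients needed (read off): a_0 = 11/13, a_1 = -33/52, a_2 = -363/832.
Write the denominator as Q(n) = 1 + q1*n. Requiring Q*f - P = O(n^3) with deg P <= 1 kills the coefficients of n^2..n^2 in Q*f:
  n^2: a_2 + q1*a_1 = 0, i.e. -363/832 + (-33/52)*q1 = 0.
Solving this linear system: q1 = -11/16.
The numerator is Q*f truncated at degree 1: P0 = a_0 = 11/13; P1 = a_1 + q1*a_0 = -253/208.


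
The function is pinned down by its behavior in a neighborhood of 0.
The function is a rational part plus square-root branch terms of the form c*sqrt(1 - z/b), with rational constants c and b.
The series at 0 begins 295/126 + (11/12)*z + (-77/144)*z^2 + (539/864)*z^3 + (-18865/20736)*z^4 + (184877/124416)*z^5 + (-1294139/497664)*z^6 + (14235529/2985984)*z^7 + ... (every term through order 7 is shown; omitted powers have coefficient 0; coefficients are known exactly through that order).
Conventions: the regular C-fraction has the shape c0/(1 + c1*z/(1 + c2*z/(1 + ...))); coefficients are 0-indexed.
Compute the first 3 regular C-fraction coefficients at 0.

The regular C-fraction coefficients are [295/126, -231/590, 3451/3540].

Taylor coefficients (read off): a_0 = 295/126, a_1 = 11/12, a_2 = -77/144.
c0 = a_0 = 295/126. Peel one level at a time: if S = 1 + c*z/S' with S'(0) = 1, then c is the z-coefficient of S and S' = c*z/(S - 1).
S_1 = c0/f = 1 + (-231/590)*z + (265727/696200)*z^2 + ...; c1 = -231/590.
S_2 = c1*z/(S_1 - 1) = 1 + (3451/3540)*z + ...; c2 = 3451/3540.


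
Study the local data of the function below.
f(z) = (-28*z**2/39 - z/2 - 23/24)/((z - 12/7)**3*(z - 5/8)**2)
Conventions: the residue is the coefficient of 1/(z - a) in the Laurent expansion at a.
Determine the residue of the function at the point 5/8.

At the order-2 pole 5/8 set g(z) = (z - (5/8))^2*f(z) = (-28*z**2/39 - z/2 - 23/24)/(z - 12/7)**3.
Order-2 pole: residue = g'(a); g'(5/8) = 2368796416/539987799, so the residue is 2368796416/539987799.

The residue is 2368796416/539987799.


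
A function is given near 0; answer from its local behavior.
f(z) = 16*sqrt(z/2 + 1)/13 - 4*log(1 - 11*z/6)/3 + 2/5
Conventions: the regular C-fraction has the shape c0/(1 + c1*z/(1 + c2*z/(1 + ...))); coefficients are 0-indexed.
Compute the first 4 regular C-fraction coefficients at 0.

Taylor coefficients (expand at 0): a_0 = 106/65, a_1 = 322/117, a_2 = 773/351, a_3 = 69455/25272.
c0 = a_0 = 106/65. Peel one level at a time: if S = 1 + c*z/S' with S'(0) = 1, then c is the z-coefficient of S and S' = c*z/(S - 1).
S_1 = c0/f = 1 + (-805/477)*z + (681515/455058)*z^2 + ...; c1 = -805/477.
S_2 = c1*z/(S_1 - 1) = 1 + (136303/153594)*z + (-4011907/11197872)*z^2 + ...; c2 = 136303/153594.
S_3 = c2*z/(S_2 - 1) = 1 + (212631071/526674792)*z + ...; c3 = 212631071/526674792.

The regular C-fraction coefficients are [106/65, -805/477, 136303/153594, 212631071/526674792].


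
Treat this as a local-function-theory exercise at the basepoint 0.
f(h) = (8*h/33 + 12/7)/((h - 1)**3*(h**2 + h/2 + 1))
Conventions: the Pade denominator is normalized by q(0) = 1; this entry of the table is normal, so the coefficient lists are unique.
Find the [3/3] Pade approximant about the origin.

The Pade approximant has numerator coefficients [-12/7, -8/7, 3223385762/260134875, 3342304562/260134875]; denominator coefficients [1, -391/198, -2295649/375375, 297/28].

Taylor coefficients needed (expand at 0): a_0 = -12/7, a_1 = -1046/231, a_2 = -1625/231, a_3 = -1625/154, a_4 = -4875/308, a_5 = -1863/88, a_6 = -32867/1232.
Write the denominator as Q(h) = 1 + q1*h + q2*h^2 + q3*h^3. Requiring Q*f - P = O(h^7) with deg P <= 3 kills the coefficients of h^4..h^6 in Q*f:
  h^4: a_4 + q1*a_3 + q2*a_2 + q3*a_1 = 0, i.e. -4875/308 + (-1625/154)*q1 + (-1625/231)*q2 + (-1046/231)*q3 = 0.
  h^5: a_5 + q1*a_4 + q2*a_3 + q3*a_2 = 0, i.e. -1863/88 + (-4875/308)*q1 + (-1625/154)*q2 + (-1625/231)*q3 = 0.
  h^6: a_6 + q1*a_5 + q2*a_4 + q3*a_3 = 0, i.e. -32867/1232 + (-1863/88)*q1 + (-4875/308)*q2 + (-1625/154)*q3 = 0.
Solving this linear system: q1 = -391/198, q2 = -2295649/375375, q3 = 297/28.
The numerator is Q*f truncated at degree 3: P0 = a_0 = -12/7; P1 = a_1 + q1*a_0 = -8/7; P2 = a_2 + q1*a_1 + q2*a_0 = 3223385762/260134875; P3 = a_3 + q1*a_2 + q2*a_1 + q3*a_0 = 3342304562/260134875.


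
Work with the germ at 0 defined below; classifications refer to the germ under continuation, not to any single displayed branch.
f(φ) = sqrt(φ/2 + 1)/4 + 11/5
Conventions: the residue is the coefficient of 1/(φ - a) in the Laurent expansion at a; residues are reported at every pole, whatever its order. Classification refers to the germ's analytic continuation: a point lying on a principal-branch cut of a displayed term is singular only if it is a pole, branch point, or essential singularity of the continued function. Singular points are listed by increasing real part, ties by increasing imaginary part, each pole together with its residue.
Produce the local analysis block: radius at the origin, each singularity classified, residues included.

Branch term (1/4)*sqrt(1 - φ/(-2)): its argument vanishes at φ = -2, a square-root branch point, modulus 2.
The radius of convergence is the smallest modulus among the singular points: 2.

Radius of convergence at 0: 2.
At -2: an algebraic (square-root) branch point.


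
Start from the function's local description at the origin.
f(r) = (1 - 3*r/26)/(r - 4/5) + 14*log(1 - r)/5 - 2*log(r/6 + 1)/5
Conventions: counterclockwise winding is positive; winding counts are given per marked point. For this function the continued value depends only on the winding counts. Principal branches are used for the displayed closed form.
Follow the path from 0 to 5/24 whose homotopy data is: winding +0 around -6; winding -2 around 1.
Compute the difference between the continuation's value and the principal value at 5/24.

Continued minus principal equals -(56/5)*pi*i.

The rational part is single-valued and drops out of the difference; each branch term changes only by its own monodromy.
(14/5)*log(1 - r/(1)): each positive loop around 1 adds 2*pi*i to the log, so winding -2 contributes (14/5)*(-2)*2*pi*i = -(56/5)*pi*i.
(-2/5)*log(1 - r/(-6)): winding 0 around -6, so this term returns to its principal value, contribution 0.
Summing the contributions at r = 5/24 gives -(56/5)*pi*i.


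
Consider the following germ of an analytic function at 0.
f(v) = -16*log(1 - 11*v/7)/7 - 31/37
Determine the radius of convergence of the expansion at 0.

Branch term (-16/7)*log(1 - v/(7/11)): its argument vanishes at v = 7/11, a logarithmic branch point, modulus 7/11.
The radius of convergence is the smallest modulus among the singular points: 7/11.

The radius of convergence is 7/11.


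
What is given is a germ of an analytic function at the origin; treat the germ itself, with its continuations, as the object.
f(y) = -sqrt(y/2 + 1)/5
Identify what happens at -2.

The point is an algebraic (square-root) branch point.

The term (-1/5)*sqrt(1 - y/(-2)) has argument 1 - -2/(-2) = 0 at -2: a square-root (algebraic, two-sheeted) branch point; the remaining terms are analytic or single-valued there.


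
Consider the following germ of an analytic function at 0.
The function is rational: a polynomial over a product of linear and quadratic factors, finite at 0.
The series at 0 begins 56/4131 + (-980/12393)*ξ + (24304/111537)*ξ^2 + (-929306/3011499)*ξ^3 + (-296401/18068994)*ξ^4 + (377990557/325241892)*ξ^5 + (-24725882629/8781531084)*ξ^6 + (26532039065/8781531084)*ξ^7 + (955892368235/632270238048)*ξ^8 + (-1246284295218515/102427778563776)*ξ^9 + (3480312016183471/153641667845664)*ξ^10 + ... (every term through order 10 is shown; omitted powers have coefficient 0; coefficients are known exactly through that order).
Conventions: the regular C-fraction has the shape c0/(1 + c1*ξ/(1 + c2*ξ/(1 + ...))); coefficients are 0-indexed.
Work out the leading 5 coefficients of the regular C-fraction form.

The regular C-fraction coefficients are [56/4131, 35/6, -277/90, 313897/261765, -64744741715/65733798564].

Taylor coefficients (read off): a_0 = 56/4131, a_1 = -980/12393, a_2 = 24304/111537, a_3 = -929306/3011499, a_4 = -296401/18068994.
c0 = a_0 = 56/4131. Peel one level at a time: if S = 1 + c*ξ/S' with S'(0) = 1, then c is the ξ-coefficient of S and S' = c*ξ/(S - 1).
S_1 = c0/f = 1 + (35/6)*ξ + (1939/108)*ξ^2 + ...; c1 = 35/6.
S_2 = c1*ξ/(S_1 - 1) = 1 + (-277/90)*ξ + (313897/85050)*ξ^2 + ...; c2 = -277/90.
S_3 = c2*ξ/(S_2 - 1) = 1 + (313897/261765)*ξ + (12948948343/10963346436)*ξ^2 + ...; c3 = 313897/261765.
S_4 = c3*ξ/(S_3 - 1) = 1 + (-64744741715/65733798564)*ξ + ...; c4 = -64744741715/65733798564.


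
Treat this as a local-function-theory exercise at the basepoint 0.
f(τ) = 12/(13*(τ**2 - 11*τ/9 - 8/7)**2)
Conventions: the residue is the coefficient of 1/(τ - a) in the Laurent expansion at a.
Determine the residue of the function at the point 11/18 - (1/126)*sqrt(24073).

The factor τ**2 - 11*τ/9 - 8/7 splits as (τ - a)(τ - a') with a = 11/18 - (1/126)*sqrt(24073), a' = 11/18 + (1/126)*sqrt(24073). At the order-2 pole a set g(τ) = (τ - a)^2*f(τ) = [12/13] / (τ - a')^2.
Order-2 pole: residue = g'(a); g'(11/18 - (1/126)*sqrt(24073)) = (122472/153747373)*sqrt(24073), so the residue is (122472/153747373)*sqrt(24073).

The residue is (122472/153747373)*sqrt(24073).


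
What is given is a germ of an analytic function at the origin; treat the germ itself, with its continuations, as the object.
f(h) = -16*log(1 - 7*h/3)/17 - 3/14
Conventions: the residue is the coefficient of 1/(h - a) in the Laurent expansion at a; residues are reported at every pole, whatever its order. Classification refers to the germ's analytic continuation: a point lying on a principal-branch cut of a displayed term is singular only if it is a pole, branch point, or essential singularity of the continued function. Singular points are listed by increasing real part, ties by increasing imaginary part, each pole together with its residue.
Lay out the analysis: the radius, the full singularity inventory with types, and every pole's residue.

Branch term (-16/17)*log(1 - h/(3/7)): its argument vanishes at h = 3/7, a logarithmic branch point, modulus 3/7.
The radius of convergence is the smallest modulus among the singular points: 3/7.

Radius of convergence at 0: 3/7.
At 3/7: a logarithmic branch point.


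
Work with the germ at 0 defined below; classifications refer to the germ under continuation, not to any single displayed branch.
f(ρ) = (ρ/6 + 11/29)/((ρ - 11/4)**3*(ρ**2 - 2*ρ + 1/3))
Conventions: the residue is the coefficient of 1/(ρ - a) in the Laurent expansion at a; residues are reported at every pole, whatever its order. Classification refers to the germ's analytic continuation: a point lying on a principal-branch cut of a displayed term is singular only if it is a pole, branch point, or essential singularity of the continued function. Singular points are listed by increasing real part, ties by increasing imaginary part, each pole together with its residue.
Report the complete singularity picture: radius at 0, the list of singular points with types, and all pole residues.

Denominator factor (ρ - 11/4)^3: pole of order 3 at 11/4, modulus 11/4.
Denominator factor (ρ**2 - 2*ρ + 1/3): discriminant 8/3, real irrational roots 1 + (1/3)*sqrt(6) and 1 - (1/3)*sqrt(6); poles of order 1, moduli 1 + (1/3)*sqrt(6) and 1 - (1/3)*sqrt(6).
The radius of convergence is the smallest modulus among the singular points: 1 - (1/3)*sqrt(6).
The factor ρ**2 - 2*ρ + 1/3 splits as (ρ - a)(ρ - a') with a = 1 - (1/3)*sqrt(6), a' = 1 + (1/3)*sqrt(6). At the order-1 pole a set g(ρ) = (ρ - a)*f(ρ) = [(ρ/6 + 11/29)/(ρ - 11/4)**3] / (ρ - a').
Simple pole: residue = g(a) at a = 1 - (1/3)*sqrt(6), which is -10995312/44105375 + (4756168/44105375)*sqrt(6).
The factor ρ**2 - 2*ρ + 1/3 splits as (ρ - a)(ρ - a') with a = 1 + (1/3)*sqrt(6), a' = 1 - (1/3)*sqrt(6). At the order-1 pole a set g(ρ) = (ρ - a)*f(ρ) = [(ρ/6 + 11/29)/(ρ - 11/4)**3] / (ρ - a').
Simple pole: residue = g(a) at a = 1 + (1/3)*sqrt(6), which is -10995312/44105375 - (4756168/44105375)*sqrt(6).
At the order-3 pole 11/4 set g(ρ) = (ρ - (11/4))^3*f(ρ) = (ρ/6 + 11/29)/(ρ**2 - 2*ρ + 1/3).
Order-3 pole: residue = g''(a)/2; g''(11/4) = 43981248/44105375, so the residue is 21990624/44105375.
List the singular points by increasing real part (a conjugate pair: the negative imaginary part first).

Radius of convergence at 0: 1 - (1/3)*sqrt(6).
At 1 - (1/3)*sqrt(6): a pole of order 1; residue -10995312/44105375 + (4756168/44105375)*sqrt(6).
At 1 + (1/3)*sqrt(6): a pole of order 1; residue -10995312/44105375 - (4756168/44105375)*sqrt(6).
At 11/4: a pole of order 3; residue 21990624/44105375.


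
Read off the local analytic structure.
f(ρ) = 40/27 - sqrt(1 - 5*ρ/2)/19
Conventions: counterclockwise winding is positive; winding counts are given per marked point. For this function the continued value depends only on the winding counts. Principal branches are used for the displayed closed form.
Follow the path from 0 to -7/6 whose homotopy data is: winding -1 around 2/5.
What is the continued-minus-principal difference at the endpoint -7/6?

The rational part is single-valued and drops out of the difference; each branch term changes only by its own monodromy.
(-1/19)*sqrt(1 - ρ/(2/5)): winding -1 is odd, the square root flips sign, contributing -2*(-1/19)*sqrt(1 - (-7/6)/(2/5)) = -2*(-1/19)*sqrt(47/12) = (1/57)*sqrt(141).
Summing the contributions at ρ = -7/6 gives (1/57)*sqrt(141).

Continued minus principal equals (1/57)*sqrt(141).


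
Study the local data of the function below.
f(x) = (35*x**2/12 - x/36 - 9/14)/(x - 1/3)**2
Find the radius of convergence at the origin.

The radius of convergence is 1/3.

Denominator factor (x - 1/3)^2: pole of order 2 at 1/3, modulus 1/3.
The radius of convergence is the smallest modulus among the singular points: 1/3.


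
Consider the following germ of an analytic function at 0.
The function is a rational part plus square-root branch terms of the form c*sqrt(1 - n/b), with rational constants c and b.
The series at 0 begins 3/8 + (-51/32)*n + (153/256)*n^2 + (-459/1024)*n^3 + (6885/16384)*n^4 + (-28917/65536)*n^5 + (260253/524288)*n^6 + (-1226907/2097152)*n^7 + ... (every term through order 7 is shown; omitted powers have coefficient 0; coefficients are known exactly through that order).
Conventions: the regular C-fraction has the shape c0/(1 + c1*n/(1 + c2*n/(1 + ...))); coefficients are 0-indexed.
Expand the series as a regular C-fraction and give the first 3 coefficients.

Taylor coefficients (read off): a_0 = 3/8, a_1 = -51/32, a_2 = 153/256.
c0 = a_0 = 3/8. Peel one level at a time: if S = 1 + c*n/S' with S'(0) = 1, then c is the n-coefficient of S and S' = c*n/(S - 1).
S_1 = c0/f = 1 + (17/4)*n + (527/32)*n^2 + ...; c1 = 17/4.
S_2 = c1*n/(S_1 - 1) = 1 + (-31/8)*n + ...; c2 = -31/8.

The regular C-fraction coefficients are [3/8, 17/4, -31/8].


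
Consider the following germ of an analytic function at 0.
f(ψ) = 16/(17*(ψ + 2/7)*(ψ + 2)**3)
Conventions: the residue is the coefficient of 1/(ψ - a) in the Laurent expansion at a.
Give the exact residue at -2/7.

At the order-1 pole -2/7 set g(ψ) = (ψ - (-2/7))*f(ψ) = 16/(17*(ψ + 2)**3).
Simple pole: residue = g(a) at a = -2/7, which is 343/1836.

The residue is 343/1836.


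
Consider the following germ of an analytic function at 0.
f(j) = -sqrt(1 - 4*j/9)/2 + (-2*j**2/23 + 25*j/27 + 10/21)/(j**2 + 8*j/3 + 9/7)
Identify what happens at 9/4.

The term (-1/2)*sqrt(1 - j/(9/4)) has argument 1 - 9/4/(9/4) = 0 at 9/4: a square-root (algebraic, two-sheeted) branch point; the remaining terms are analytic or single-valued there.

The point is an algebraic (square-root) branch point.


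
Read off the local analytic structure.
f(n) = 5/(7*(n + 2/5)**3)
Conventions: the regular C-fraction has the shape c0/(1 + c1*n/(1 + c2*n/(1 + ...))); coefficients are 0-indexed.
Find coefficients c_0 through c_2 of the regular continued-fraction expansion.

The regular C-fraction coefficients are [625/56, 15/2, -5/2].

Taylor coefficients (expand at 0): a_0 = 625/56, a_1 = -9375/112, a_2 = 46875/112.
c0 = a_0 = 625/56. Peel one level at a time: if S = 1 + c*n/S' with S'(0) = 1, then c is the n-coefficient of S and S' = c*n/(S - 1).
S_1 = c0/f = 1 + (15/2)*n + (75/4)*n^2 + ...; c1 = 15/2.
S_2 = c1*n/(S_1 - 1) = 1 + (-5/2)*n + ...; c2 = -5/2.


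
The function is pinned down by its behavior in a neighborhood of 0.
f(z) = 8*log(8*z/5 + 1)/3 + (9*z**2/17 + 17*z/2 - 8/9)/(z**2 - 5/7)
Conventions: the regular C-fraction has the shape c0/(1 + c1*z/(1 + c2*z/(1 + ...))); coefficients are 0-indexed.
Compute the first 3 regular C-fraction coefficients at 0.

The regular C-fraction coefficients are [56/45, 687/112, -42184213/6540240].

Taylor coefficients (expand at 0): a_0 = 56/45, a_1 = -229/30, a_2 = -9227/3825.
c0 = a_0 = 56/45. Peel one level at a time: if S = 1 + c*z/S' with S'(0) = 1, then c is the z-coefficient of S and S' = c*z/(S - 1).
S_1 = c0/f = 1 + (687/112)*z + (42184213/1066240)*z^2 + ...; c1 = 687/112.
S_2 = c1*z/(S_1 - 1) = 1 + (-42184213/6540240)*z + ...; c2 = -42184213/6540240.


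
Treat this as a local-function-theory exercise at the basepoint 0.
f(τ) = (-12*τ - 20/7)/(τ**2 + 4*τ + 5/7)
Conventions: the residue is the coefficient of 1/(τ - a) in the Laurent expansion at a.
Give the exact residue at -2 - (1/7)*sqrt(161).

The residue is -6 - (74/161)*sqrt(161).

The factor τ**2 + 4*τ + 5/7 splits as (τ - a)(τ - a') with a = -2 - (1/7)*sqrt(161), a' = -2 + (1/7)*sqrt(161). At the order-1 pole a set g(τ) = (τ - a)*f(τ) = [-12*τ - 20/7] / (τ - a').
Simple pole: residue = g(a) at a = -2 - (1/7)*sqrt(161), which is -6 - (74/161)*sqrt(161).


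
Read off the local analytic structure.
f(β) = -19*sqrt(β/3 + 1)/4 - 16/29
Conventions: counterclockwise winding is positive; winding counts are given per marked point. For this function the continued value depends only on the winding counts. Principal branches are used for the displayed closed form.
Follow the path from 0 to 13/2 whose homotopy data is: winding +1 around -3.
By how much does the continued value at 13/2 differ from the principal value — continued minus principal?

The rational part is single-valued and drops out of the difference; each branch term changes only by its own monodromy.
(-19/4)*sqrt(1 - β/(-3)): winding +1 is odd, the square root flips sign, contributing -2*(-19/4)*sqrt(1 - (13/2)/(-3)) = -2*(-19/4)*sqrt(19/6) = (19/12)*sqrt(114).
Summing the contributions at β = 13/2 gives (19/12)*sqrt(114).

Continued minus principal equals (19/12)*sqrt(114).


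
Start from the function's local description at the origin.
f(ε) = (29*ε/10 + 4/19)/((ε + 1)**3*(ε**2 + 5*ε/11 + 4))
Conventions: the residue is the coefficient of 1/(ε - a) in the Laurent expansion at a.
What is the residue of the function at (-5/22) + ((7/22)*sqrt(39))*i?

The factor ε**2 + 5*ε/11 + 4 splits as (ε - a)(ε - a') with a = (-5/22) + ((7/22)*sqrt(39))*i, a' = (-5/22) - ((7/22)*sqrt(39))*i. At the order-1 pole a set g(ε) = (ε - a)*f(ε) = [(29*ε/10 + 4/19)/(ε + 1)**3] / (ε - a').
Simple pole: residue = g(a) at a = (-5/22) + ((7/22)*sqrt(39))*i, which is (-6618931/47500000) + ((38573491/4322500000)*sqrt(39))*i.

The residue is (-6618931/47500000) + ((38573491/4322500000)*sqrt(39))*i.


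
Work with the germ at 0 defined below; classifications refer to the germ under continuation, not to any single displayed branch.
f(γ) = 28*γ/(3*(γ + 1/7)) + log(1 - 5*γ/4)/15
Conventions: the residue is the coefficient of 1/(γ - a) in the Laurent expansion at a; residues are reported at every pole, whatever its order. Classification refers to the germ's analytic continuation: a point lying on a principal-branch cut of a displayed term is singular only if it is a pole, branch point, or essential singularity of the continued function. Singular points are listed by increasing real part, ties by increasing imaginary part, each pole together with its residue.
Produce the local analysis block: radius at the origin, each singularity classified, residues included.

Radius of convergence at 0: 1/7.
At -1/7: a pole of order 1; residue -4/3.
At 4/5: a logarithmic branch point.

Denominator factor (γ + 1/7): pole of order 1 at -1/7, modulus 1/7.
Branch term (1/15)*log(1 - γ/(4/5)): its argument vanishes at γ = 4/5, a logarithmic branch point, modulus 4/5.
The radius of convergence is the smallest modulus among the singular points: 1/7.
The branch term is analytic at -1/7 and contributes nothing to the residue; only the rational part matters.
At the order-1 pole -1/7 set g(γ) = (γ - (-1/7))*(rational part) = 28*γ/3.
Simple pole: residue = g(a) at a = -1/7, which is -4/3.
List the singular points by increasing real part (a conjugate pair: the negative imaginary part first).
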